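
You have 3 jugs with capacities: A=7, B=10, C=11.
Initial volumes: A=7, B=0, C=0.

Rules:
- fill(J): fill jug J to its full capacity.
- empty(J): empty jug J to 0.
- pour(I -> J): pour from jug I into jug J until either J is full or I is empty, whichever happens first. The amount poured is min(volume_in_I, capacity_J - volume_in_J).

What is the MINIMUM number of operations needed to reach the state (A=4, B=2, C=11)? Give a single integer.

Answer: 6

Derivation:
BFS from (A=7, B=0, C=0). One shortest path:
  1. fill(B) -> (A=7 B=10 C=0)
  2. pour(B -> C) -> (A=7 B=0 C=10)
  3. pour(A -> B) -> (A=0 B=7 C=10)
  4. pour(C -> A) -> (A=7 B=7 C=3)
  5. pour(A -> B) -> (A=4 B=10 C=3)
  6. pour(B -> C) -> (A=4 B=2 C=11)
Reached target in 6 moves.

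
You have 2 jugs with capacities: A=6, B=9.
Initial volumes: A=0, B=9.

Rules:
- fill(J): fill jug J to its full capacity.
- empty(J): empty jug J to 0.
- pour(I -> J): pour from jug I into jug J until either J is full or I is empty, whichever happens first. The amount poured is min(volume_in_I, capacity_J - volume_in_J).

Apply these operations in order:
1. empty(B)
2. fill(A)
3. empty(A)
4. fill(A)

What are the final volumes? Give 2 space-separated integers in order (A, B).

Step 1: empty(B) -> (A=0 B=0)
Step 2: fill(A) -> (A=6 B=0)
Step 3: empty(A) -> (A=0 B=0)
Step 4: fill(A) -> (A=6 B=0)

Answer: 6 0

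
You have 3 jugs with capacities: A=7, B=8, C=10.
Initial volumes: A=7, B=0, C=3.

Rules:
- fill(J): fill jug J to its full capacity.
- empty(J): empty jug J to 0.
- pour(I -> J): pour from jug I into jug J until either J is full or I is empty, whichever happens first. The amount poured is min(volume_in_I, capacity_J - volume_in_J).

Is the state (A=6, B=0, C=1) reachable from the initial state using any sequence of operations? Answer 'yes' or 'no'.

BFS from (A=7, B=0, C=3):
  1. pour(A -> B) -> (A=0 B=7 C=3)
  2. fill(A) -> (A=7 B=7 C=3)
  3. pour(A -> B) -> (A=6 B=8 C=3)
  4. pour(B -> C) -> (A=6 B=1 C=10)
  5. empty(C) -> (A=6 B=1 C=0)
  6. pour(B -> C) -> (A=6 B=0 C=1)
Target reached → yes.

Answer: yes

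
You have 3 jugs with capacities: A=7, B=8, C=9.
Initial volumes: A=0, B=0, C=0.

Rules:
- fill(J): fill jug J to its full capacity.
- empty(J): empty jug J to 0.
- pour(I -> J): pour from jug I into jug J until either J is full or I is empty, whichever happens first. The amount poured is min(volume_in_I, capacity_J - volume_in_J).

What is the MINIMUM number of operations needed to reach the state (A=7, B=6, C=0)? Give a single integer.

Answer: 6

Derivation:
BFS from (A=0, B=0, C=0). One shortest path:
  1. fill(A) -> (A=7 B=0 C=0)
  2. fill(B) -> (A=7 B=8 C=0)
  3. pour(A -> C) -> (A=0 B=8 C=7)
  4. fill(A) -> (A=7 B=8 C=7)
  5. pour(B -> C) -> (A=7 B=6 C=9)
  6. empty(C) -> (A=7 B=6 C=0)
Reached target in 6 moves.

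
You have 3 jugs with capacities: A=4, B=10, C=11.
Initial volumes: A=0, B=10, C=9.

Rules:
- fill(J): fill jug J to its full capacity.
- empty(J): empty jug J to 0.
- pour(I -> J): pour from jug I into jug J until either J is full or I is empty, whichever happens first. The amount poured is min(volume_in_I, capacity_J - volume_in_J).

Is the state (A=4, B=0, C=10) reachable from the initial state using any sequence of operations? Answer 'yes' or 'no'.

Answer: yes

Derivation:
BFS from (A=0, B=10, C=9):
  1. fill(A) -> (A=4 B=10 C=9)
  2. empty(C) -> (A=4 B=10 C=0)
  3. pour(B -> C) -> (A=4 B=0 C=10)
Target reached → yes.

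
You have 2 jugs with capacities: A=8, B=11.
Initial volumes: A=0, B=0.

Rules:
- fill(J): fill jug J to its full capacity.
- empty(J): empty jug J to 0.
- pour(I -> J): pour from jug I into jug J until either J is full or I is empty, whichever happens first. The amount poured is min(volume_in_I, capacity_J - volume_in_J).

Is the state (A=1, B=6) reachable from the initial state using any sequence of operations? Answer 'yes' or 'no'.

Answer: no

Derivation:
BFS explored all 38 reachable states.
Reachable set includes: (0,0), (0,1), (0,2), (0,3), (0,4), (0,5), (0,6), (0,7), (0,8), (0,9), (0,10), (0,11) ...
Target (A=1, B=6) not in reachable set → no.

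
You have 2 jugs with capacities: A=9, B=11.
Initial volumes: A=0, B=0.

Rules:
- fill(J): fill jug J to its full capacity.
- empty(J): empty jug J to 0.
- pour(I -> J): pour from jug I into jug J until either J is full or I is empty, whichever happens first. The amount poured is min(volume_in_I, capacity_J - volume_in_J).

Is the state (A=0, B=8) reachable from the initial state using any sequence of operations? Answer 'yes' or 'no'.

Answer: yes

Derivation:
BFS from (A=0, B=0):
  1. fill(B) -> (A=0 B=11)
  2. pour(B -> A) -> (A=9 B=2)
  3. empty(A) -> (A=0 B=2)
  4. pour(B -> A) -> (A=2 B=0)
  5. fill(B) -> (A=2 B=11)
  6. pour(B -> A) -> (A=9 B=4)
  7. empty(A) -> (A=0 B=4)
  8. pour(B -> A) -> (A=4 B=0)
  9. fill(B) -> (A=4 B=11)
  10. pour(B -> A) -> (A=9 B=6)
  11. empty(A) -> (A=0 B=6)
  12. pour(B -> A) -> (A=6 B=0)
  13. fill(B) -> (A=6 B=11)
  14. pour(B -> A) -> (A=9 B=8)
  15. empty(A) -> (A=0 B=8)
Target reached → yes.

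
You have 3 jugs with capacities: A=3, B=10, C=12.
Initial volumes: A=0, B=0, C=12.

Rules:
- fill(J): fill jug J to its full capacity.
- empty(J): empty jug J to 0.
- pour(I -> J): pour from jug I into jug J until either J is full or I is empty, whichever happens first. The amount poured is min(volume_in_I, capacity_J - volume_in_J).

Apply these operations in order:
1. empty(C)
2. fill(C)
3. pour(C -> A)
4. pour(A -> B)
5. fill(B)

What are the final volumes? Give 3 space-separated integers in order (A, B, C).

Answer: 0 10 9

Derivation:
Step 1: empty(C) -> (A=0 B=0 C=0)
Step 2: fill(C) -> (A=0 B=0 C=12)
Step 3: pour(C -> A) -> (A=3 B=0 C=9)
Step 4: pour(A -> B) -> (A=0 B=3 C=9)
Step 5: fill(B) -> (A=0 B=10 C=9)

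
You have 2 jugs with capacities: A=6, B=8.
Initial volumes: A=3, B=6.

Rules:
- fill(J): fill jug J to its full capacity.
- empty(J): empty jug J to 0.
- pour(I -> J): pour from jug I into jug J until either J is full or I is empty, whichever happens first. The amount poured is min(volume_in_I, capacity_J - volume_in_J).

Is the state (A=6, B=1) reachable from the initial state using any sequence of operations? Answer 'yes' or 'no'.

BFS from (A=3, B=6):
  1. pour(A -> B) -> (A=1 B=8)
  2. empty(B) -> (A=1 B=0)
  3. pour(A -> B) -> (A=0 B=1)
  4. fill(A) -> (A=6 B=1)
Target reached → yes.

Answer: yes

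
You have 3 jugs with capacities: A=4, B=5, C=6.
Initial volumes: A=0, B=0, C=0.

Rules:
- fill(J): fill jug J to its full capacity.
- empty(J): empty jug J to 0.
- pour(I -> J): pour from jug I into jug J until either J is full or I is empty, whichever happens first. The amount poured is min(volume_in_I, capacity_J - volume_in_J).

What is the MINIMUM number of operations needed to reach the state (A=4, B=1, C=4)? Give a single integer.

BFS from (A=0, B=0, C=0). One shortest path:
  1. fill(A) -> (A=4 B=0 C=0)
  2. fill(B) -> (A=4 B=5 C=0)
  3. pour(A -> C) -> (A=0 B=5 C=4)
  4. pour(B -> A) -> (A=4 B=1 C=4)
Reached target in 4 moves.

Answer: 4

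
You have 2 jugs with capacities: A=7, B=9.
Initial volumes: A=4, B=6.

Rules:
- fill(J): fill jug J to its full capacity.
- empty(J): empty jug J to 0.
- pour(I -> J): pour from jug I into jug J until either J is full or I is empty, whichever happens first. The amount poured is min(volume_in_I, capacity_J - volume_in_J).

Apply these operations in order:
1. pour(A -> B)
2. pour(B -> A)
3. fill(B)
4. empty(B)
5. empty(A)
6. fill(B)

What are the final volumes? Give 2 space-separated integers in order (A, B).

Step 1: pour(A -> B) -> (A=1 B=9)
Step 2: pour(B -> A) -> (A=7 B=3)
Step 3: fill(B) -> (A=7 B=9)
Step 4: empty(B) -> (A=7 B=0)
Step 5: empty(A) -> (A=0 B=0)
Step 6: fill(B) -> (A=0 B=9)

Answer: 0 9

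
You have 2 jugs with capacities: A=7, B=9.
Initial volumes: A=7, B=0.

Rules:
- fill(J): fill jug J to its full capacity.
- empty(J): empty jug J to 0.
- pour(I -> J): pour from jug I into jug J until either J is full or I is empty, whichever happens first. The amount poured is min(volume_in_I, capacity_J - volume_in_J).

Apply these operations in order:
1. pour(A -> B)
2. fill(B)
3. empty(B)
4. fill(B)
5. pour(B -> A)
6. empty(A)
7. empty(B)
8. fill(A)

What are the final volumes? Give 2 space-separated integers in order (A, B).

Answer: 7 0

Derivation:
Step 1: pour(A -> B) -> (A=0 B=7)
Step 2: fill(B) -> (A=0 B=9)
Step 3: empty(B) -> (A=0 B=0)
Step 4: fill(B) -> (A=0 B=9)
Step 5: pour(B -> A) -> (A=7 B=2)
Step 6: empty(A) -> (A=0 B=2)
Step 7: empty(B) -> (A=0 B=0)
Step 8: fill(A) -> (A=7 B=0)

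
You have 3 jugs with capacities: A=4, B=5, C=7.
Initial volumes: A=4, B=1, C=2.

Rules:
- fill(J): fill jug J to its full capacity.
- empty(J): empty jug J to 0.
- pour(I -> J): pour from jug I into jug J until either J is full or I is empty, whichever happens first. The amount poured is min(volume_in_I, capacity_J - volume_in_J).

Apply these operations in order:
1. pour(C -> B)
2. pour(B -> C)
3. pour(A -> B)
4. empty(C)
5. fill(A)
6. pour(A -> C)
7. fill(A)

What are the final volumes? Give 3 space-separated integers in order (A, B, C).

Step 1: pour(C -> B) -> (A=4 B=3 C=0)
Step 2: pour(B -> C) -> (A=4 B=0 C=3)
Step 3: pour(A -> B) -> (A=0 B=4 C=3)
Step 4: empty(C) -> (A=0 B=4 C=0)
Step 5: fill(A) -> (A=4 B=4 C=0)
Step 6: pour(A -> C) -> (A=0 B=4 C=4)
Step 7: fill(A) -> (A=4 B=4 C=4)

Answer: 4 4 4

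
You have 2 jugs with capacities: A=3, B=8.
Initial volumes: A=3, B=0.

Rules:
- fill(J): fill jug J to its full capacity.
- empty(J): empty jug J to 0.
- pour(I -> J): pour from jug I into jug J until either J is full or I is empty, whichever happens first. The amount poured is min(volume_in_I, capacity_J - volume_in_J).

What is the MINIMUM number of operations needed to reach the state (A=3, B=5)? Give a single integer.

BFS from (A=3, B=0). One shortest path:
  1. empty(A) -> (A=0 B=0)
  2. fill(B) -> (A=0 B=8)
  3. pour(B -> A) -> (A=3 B=5)
Reached target in 3 moves.

Answer: 3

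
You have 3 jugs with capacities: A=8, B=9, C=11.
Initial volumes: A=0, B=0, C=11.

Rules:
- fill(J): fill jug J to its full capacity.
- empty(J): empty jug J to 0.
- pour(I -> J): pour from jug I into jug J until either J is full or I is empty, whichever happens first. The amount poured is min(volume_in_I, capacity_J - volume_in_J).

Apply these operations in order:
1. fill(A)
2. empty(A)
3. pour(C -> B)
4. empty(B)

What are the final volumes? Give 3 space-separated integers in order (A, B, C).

Answer: 0 0 2

Derivation:
Step 1: fill(A) -> (A=8 B=0 C=11)
Step 2: empty(A) -> (A=0 B=0 C=11)
Step 3: pour(C -> B) -> (A=0 B=9 C=2)
Step 4: empty(B) -> (A=0 B=0 C=2)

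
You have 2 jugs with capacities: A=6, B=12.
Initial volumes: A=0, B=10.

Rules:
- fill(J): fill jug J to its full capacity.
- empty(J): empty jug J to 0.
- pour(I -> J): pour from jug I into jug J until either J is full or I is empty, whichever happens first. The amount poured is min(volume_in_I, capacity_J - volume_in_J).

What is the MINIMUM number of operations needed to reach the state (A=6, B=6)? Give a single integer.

BFS from (A=0, B=10). One shortest path:
  1. fill(B) -> (A=0 B=12)
  2. pour(B -> A) -> (A=6 B=6)
Reached target in 2 moves.

Answer: 2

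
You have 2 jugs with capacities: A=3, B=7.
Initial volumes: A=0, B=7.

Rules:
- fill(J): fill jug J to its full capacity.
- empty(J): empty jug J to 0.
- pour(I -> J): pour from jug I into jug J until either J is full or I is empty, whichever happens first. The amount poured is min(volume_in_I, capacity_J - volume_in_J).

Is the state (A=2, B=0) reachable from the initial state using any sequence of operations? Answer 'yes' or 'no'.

BFS from (A=0, B=7):
  1. fill(A) -> (A=3 B=7)
  2. empty(B) -> (A=3 B=0)
  3. pour(A -> B) -> (A=0 B=3)
  4. fill(A) -> (A=3 B=3)
  5. pour(A -> B) -> (A=0 B=6)
  6. fill(A) -> (A=3 B=6)
  7. pour(A -> B) -> (A=2 B=7)
  8. empty(B) -> (A=2 B=0)
Target reached → yes.

Answer: yes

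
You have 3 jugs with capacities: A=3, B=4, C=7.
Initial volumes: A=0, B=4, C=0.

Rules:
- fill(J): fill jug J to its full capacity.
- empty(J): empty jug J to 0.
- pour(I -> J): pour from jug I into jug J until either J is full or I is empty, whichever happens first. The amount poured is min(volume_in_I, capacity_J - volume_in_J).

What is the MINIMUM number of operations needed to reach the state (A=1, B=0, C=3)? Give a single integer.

Answer: 3

Derivation:
BFS from (A=0, B=4, C=0). One shortest path:
  1. pour(B -> A) -> (A=3 B=1 C=0)
  2. pour(A -> C) -> (A=0 B=1 C=3)
  3. pour(B -> A) -> (A=1 B=0 C=3)
Reached target in 3 moves.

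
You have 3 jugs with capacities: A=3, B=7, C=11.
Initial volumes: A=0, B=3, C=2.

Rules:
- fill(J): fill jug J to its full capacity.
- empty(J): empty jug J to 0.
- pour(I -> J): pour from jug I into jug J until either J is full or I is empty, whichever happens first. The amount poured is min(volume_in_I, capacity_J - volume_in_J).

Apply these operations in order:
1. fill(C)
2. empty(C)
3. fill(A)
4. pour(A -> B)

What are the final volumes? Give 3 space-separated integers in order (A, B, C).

Answer: 0 6 0

Derivation:
Step 1: fill(C) -> (A=0 B=3 C=11)
Step 2: empty(C) -> (A=0 B=3 C=0)
Step 3: fill(A) -> (A=3 B=3 C=0)
Step 4: pour(A -> B) -> (A=0 B=6 C=0)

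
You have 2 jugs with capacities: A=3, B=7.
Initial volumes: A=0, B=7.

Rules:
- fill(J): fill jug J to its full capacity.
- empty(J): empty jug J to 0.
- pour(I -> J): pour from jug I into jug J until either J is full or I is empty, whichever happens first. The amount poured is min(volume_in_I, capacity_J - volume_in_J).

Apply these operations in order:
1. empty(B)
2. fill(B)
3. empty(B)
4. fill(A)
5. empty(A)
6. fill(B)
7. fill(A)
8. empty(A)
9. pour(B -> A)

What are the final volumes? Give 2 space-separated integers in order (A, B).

Answer: 3 4

Derivation:
Step 1: empty(B) -> (A=0 B=0)
Step 2: fill(B) -> (A=0 B=7)
Step 3: empty(B) -> (A=0 B=0)
Step 4: fill(A) -> (A=3 B=0)
Step 5: empty(A) -> (A=0 B=0)
Step 6: fill(B) -> (A=0 B=7)
Step 7: fill(A) -> (A=3 B=7)
Step 8: empty(A) -> (A=0 B=7)
Step 9: pour(B -> A) -> (A=3 B=4)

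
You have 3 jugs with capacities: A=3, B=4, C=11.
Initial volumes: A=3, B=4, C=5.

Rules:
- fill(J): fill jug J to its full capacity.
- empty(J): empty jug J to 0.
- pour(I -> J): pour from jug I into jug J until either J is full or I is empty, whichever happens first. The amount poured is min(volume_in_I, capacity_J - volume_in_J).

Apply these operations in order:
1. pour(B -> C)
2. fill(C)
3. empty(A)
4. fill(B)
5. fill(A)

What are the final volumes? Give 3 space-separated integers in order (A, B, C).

Step 1: pour(B -> C) -> (A=3 B=0 C=9)
Step 2: fill(C) -> (A=3 B=0 C=11)
Step 3: empty(A) -> (A=0 B=0 C=11)
Step 4: fill(B) -> (A=0 B=4 C=11)
Step 5: fill(A) -> (A=3 B=4 C=11)

Answer: 3 4 11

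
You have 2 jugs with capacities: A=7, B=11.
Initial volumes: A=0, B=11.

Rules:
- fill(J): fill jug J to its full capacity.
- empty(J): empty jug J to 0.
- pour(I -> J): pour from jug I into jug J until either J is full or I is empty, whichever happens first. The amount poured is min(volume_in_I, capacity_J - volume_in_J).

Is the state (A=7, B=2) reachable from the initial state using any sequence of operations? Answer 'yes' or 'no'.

Answer: yes

Derivation:
BFS from (A=0, B=11):
  1. pour(B -> A) -> (A=7 B=4)
  2. empty(A) -> (A=0 B=4)
  3. pour(B -> A) -> (A=4 B=0)
  4. fill(B) -> (A=4 B=11)
  5. pour(B -> A) -> (A=7 B=8)
  6. empty(A) -> (A=0 B=8)
  7. pour(B -> A) -> (A=7 B=1)
  8. empty(A) -> (A=0 B=1)
  9. pour(B -> A) -> (A=1 B=0)
  10. fill(B) -> (A=1 B=11)
  11. pour(B -> A) -> (A=7 B=5)
  12. empty(A) -> (A=0 B=5)
  13. pour(B -> A) -> (A=5 B=0)
  14. fill(B) -> (A=5 B=11)
  15. pour(B -> A) -> (A=7 B=9)
  16. empty(A) -> (A=0 B=9)
  17. pour(B -> A) -> (A=7 B=2)
Target reached → yes.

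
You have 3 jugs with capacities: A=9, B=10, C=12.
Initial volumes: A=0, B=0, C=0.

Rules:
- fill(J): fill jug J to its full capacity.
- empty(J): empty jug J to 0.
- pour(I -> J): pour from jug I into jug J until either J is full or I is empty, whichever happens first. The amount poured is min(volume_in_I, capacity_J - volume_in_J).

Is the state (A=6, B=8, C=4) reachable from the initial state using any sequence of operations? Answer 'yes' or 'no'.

Answer: no

Derivation:
BFS explored all 638 reachable states.
Reachable set includes: (0,0,0), (0,0,1), (0,0,2), (0,0,3), (0,0,4), (0,0,5), (0,0,6), (0,0,7), (0,0,8), (0,0,9), (0,0,10), (0,0,11) ...
Target (A=6, B=8, C=4) not in reachable set → no.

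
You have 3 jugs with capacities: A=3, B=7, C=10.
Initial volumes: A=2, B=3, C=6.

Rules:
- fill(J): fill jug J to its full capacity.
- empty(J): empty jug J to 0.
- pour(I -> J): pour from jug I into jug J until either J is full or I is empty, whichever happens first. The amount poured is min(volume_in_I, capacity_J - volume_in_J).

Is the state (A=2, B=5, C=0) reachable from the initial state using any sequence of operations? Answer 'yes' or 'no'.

BFS from (A=2, B=3, C=6):
  1. pour(A -> B) -> (A=0 B=5 C=6)
  2. fill(A) -> (A=3 B=5 C=6)
  3. pour(A -> C) -> (A=0 B=5 C=9)
  4. fill(A) -> (A=3 B=5 C=9)
  5. pour(A -> C) -> (A=2 B=5 C=10)
  6. empty(C) -> (A=2 B=5 C=0)
Target reached → yes.

Answer: yes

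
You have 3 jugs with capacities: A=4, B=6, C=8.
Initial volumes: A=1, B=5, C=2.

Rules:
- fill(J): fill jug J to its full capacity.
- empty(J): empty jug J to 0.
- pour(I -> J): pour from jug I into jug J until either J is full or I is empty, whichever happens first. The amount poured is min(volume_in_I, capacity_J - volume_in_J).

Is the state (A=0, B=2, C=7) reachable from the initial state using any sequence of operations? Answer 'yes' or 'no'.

BFS from (A=1, B=5, C=2):
  1. fill(B) -> (A=1 B=6 C=2)
  2. pour(A -> C) -> (A=0 B=6 C=3)
  3. pour(B -> A) -> (A=4 B=2 C=3)
  4. pour(A -> C) -> (A=0 B=2 C=7)
Target reached → yes.

Answer: yes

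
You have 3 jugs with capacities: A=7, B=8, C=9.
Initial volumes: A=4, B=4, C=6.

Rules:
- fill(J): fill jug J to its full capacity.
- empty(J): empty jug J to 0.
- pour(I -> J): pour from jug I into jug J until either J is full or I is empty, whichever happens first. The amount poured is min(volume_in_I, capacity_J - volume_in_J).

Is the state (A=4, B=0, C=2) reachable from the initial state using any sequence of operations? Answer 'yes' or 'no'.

BFS from (A=4, B=4, C=6):
  1. pour(C -> B) -> (A=4 B=8 C=2)
  2. empty(B) -> (A=4 B=0 C=2)
Target reached → yes.

Answer: yes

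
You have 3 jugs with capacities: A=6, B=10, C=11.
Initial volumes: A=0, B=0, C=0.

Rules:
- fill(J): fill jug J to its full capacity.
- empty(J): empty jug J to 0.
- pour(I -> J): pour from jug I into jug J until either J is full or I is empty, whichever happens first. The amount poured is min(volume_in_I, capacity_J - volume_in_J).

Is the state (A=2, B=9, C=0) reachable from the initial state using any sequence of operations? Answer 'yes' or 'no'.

BFS from (A=0, B=0, C=0):
  1. fill(A) -> (A=6 B=0 C=0)
  2. fill(B) -> (A=6 B=10 C=0)
  3. pour(B -> C) -> (A=6 B=0 C=10)
  4. pour(A -> B) -> (A=0 B=6 C=10)
  5. fill(A) -> (A=6 B=6 C=10)
  6. pour(A -> B) -> (A=2 B=10 C=10)
  7. pour(B -> C) -> (A=2 B=9 C=11)
  8. empty(C) -> (A=2 B=9 C=0)
Target reached → yes.

Answer: yes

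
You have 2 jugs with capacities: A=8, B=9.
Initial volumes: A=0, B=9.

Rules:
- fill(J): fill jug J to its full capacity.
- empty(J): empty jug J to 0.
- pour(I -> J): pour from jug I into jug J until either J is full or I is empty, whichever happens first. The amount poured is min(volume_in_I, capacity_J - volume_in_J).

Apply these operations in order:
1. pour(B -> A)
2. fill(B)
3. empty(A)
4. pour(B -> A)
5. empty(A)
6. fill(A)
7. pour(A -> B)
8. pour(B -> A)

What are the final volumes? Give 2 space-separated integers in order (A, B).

Step 1: pour(B -> A) -> (A=8 B=1)
Step 2: fill(B) -> (A=8 B=9)
Step 3: empty(A) -> (A=0 B=9)
Step 4: pour(B -> A) -> (A=8 B=1)
Step 5: empty(A) -> (A=0 B=1)
Step 6: fill(A) -> (A=8 B=1)
Step 7: pour(A -> B) -> (A=0 B=9)
Step 8: pour(B -> A) -> (A=8 B=1)

Answer: 8 1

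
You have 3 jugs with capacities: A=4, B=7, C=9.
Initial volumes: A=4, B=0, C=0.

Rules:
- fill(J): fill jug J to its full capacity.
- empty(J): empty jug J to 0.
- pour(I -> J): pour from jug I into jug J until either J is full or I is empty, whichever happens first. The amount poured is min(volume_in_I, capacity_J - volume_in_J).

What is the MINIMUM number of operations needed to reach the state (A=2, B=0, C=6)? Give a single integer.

Answer: 7

Derivation:
BFS from (A=4, B=0, C=0). One shortest path:
  1. fill(B) -> (A=4 B=7 C=0)
  2. pour(B -> C) -> (A=4 B=0 C=7)
  3. pour(A -> B) -> (A=0 B=4 C=7)
  4. fill(A) -> (A=4 B=4 C=7)
  5. pour(A -> C) -> (A=2 B=4 C=9)
  6. pour(C -> B) -> (A=2 B=7 C=6)
  7. empty(B) -> (A=2 B=0 C=6)
Reached target in 7 moves.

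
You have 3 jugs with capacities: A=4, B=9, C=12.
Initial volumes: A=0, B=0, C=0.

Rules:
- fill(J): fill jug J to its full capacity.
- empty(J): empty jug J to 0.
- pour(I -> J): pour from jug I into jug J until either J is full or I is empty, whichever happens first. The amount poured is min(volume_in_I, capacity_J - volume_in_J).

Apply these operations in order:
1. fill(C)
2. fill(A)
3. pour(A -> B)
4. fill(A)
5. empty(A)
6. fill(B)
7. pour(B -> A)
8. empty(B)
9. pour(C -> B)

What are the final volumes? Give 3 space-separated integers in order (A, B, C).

Step 1: fill(C) -> (A=0 B=0 C=12)
Step 2: fill(A) -> (A=4 B=0 C=12)
Step 3: pour(A -> B) -> (A=0 B=4 C=12)
Step 4: fill(A) -> (A=4 B=4 C=12)
Step 5: empty(A) -> (A=0 B=4 C=12)
Step 6: fill(B) -> (A=0 B=9 C=12)
Step 7: pour(B -> A) -> (A=4 B=5 C=12)
Step 8: empty(B) -> (A=4 B=0 C=12)
Step 9: pour(C -> B) -> (A=4 B=9 C=3)

Answer: 4 9 3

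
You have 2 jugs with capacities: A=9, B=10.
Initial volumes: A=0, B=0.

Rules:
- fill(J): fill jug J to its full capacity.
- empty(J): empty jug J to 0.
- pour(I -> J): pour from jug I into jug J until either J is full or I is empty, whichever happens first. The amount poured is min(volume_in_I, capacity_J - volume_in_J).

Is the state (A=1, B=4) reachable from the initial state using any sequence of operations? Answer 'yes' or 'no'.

BFS explored all 38 reachable states.
Reachable set includes: (0,0), (0,1), (0,2), (0,3), (0,4), (0,5), (0,6), (0,7), (0,8), (0,9), (0,10), (1,0) ...
Target (A=1, B=4) not in reachable set → no.

Answer: no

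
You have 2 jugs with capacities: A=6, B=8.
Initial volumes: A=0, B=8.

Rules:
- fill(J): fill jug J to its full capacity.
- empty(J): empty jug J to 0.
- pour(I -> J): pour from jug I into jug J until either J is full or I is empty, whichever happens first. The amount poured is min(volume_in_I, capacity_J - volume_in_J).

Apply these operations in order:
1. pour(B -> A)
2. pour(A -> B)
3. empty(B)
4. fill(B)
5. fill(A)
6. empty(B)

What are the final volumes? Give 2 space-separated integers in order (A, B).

Answer: 6 0

Derivation:
Step 1: pour(B -> A) -> (A=6 B=2)
Step 2: pour(A -> B) -> (A=0 B=8)
Step 3: empty(B) -> (A=0 B=0)
Step 4: fill(B) -> (A=0 B=8)
Step 5: fill(A) -> (A=6 B=8)
Step 6: empty(B) -> (A=6 B=0)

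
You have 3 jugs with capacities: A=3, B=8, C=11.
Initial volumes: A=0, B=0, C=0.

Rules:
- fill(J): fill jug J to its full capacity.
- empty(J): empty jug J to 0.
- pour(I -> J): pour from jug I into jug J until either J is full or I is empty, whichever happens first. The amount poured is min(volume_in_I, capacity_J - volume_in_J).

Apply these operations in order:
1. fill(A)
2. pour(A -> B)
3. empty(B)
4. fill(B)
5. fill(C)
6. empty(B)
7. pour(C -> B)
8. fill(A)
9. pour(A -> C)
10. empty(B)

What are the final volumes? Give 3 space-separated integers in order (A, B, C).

Answer: 0 0 6

Derivation:
Step 1: fill(A) -> (A=3 B=0 C=0)
Step 2: pour(A -> B) -> (A=0 B=3 C=0)
Step 3: empty(B) -> (A=0 B=0 C=0)
Step 4: fill(B) -> (A=0 B=8 C=0)
Step 5: fill(C) -> (A=0 B=8 C=11)
Step 6: empty(B) -> (A=0 B=0 C=11)
Step 7: pour(C -> B) -> (A=0 B=8 C=3)
Step 8: fill(A) -> (A=3 B=8 C=3)
Step 9: pour(A -> C) -> (A=0 B=8 C=6)
Step 10: empty(B) -> (A=0 B=0 C=6)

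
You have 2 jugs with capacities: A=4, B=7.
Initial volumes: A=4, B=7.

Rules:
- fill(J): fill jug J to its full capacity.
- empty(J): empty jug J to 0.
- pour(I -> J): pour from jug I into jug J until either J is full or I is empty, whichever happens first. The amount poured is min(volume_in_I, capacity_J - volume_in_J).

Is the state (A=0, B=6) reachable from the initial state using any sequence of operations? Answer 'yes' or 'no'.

Answer: yes

Derivation:
BFS from (A=4, B=7):
  1. empty(A) -> (A=0 B=7)
  2. pour(B -> A) -> (A=4 B=3)
  3. empty(A) -> (A=0 B=3)
  4. pour(B -> A) -> (A=3 B=0)
  5. fill(B) -> (A=3 B=7)
  6. pour(B -> A) -> (A=4 B=6)
  7. empty(A) -> (A=0 B=6)
Target reached → yes.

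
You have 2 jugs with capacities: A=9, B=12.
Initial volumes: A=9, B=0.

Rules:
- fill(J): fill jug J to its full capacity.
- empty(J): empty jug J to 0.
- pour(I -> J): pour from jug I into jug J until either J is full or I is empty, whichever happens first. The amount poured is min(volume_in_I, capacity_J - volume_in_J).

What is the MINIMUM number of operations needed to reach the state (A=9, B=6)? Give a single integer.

Answer: 6

Derivation:
BFS from (A=9, B=0). One shortest path:
  1. pour(A -> B) -> (A=0 B=9)
  2. fill(A) -> (A=9 B=9)
  3. pour(A -> B) -> (A=6 B=12)
  4. empty(B) -> (A=6 B=0)
  5. pour(A -> B) -> (A=0 B=6)
  6. fill(A) -> (A=9 B=6)
Reached target in 6 moves.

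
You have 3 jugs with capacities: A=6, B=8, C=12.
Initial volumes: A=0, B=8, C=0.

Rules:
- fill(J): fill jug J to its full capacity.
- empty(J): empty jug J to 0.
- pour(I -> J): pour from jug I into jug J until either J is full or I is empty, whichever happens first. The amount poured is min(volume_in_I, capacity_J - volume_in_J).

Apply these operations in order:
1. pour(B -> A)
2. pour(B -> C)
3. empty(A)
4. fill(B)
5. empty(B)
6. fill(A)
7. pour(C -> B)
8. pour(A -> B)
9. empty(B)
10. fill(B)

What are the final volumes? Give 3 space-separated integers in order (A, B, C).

Step 1: pour(B -> A) -> (A=6 B=2 C=0)
Step 2: pour(B -> C) -> (A=6 B=0 C=2)
Step 3: empty(A) -> (A=0 B=0 C=2)
Step 4: fill(B) -> (A=0 B=8 C=2)
Step 5: empty(B) -> (A=0 B=0 C=2)
Step 6: fill(A) -> (A=6 B=0 C=2)
Step 7: pour(C -> B) -> (A=6 B=2 C=0)
Step 8: pour(A -> B) -> (A=0 B=8 C=0)
Step 9: empty(B) -> (A=0 B=0 C=0)
Step 10: fill(B) -> (A=0 B=8 C=0)

Answer: 0 8 0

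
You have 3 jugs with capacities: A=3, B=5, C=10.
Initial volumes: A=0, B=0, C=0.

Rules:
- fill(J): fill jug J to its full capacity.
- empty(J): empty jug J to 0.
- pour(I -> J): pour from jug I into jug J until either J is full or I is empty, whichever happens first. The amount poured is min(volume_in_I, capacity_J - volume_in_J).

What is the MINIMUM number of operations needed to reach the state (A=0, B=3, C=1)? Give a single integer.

BFS from (A=0, B=0, C=0). One shortest path:
  1. fill(C) -> (A=0 B=0 C=10)
  2. pour(C -> A) -> (A=3 B=0 C=7)
  3. empty(A) -> (A=0 B=0 C=7)
  4. pour(C -> A) -> (A=3 B=0 C=4)
  5. empty(A) -> (A=0 B=0 C=4)
  6. pour(C -> A) -> (A=3 B=0 C=1)
  7. pour(A -> B) -> (A=0 B=3 C=1)
Reached target in 7 moves.

Answer: 7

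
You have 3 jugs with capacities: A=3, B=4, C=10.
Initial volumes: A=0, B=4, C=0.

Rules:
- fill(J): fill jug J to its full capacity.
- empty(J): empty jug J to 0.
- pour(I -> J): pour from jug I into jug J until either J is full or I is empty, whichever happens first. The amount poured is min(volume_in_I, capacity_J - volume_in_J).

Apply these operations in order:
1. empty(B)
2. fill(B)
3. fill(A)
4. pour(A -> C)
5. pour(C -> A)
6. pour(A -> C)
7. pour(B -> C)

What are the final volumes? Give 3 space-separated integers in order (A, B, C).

Answer: 0 0 7

Derivation:
Step 1: empty(B) -> (A=0 B=0 C=0)
Step 2: fill(B) -> (A=0 B=4 C=0)
Step 3: fill(A) -> (A=3 B=4 C=0)
Step 4: pour(A -> C) -> (A=0 B=4 C=3)
Step 5: pour(C -> A) -> (A=3 B=4 C=0)
Step 6: pour(A -> C) -> (A=0 B=4 C=3)
Step 7: pour(B -> C) -> (A=0 B=0 C=7)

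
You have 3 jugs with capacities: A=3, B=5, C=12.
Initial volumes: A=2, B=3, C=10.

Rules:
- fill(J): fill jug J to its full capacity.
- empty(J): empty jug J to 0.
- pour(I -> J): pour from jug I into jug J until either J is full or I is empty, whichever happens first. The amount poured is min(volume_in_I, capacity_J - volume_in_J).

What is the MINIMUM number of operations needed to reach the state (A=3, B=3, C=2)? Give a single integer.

Answer: 3

Derivation:
BFS from (A=2, B=3, C=10). One shortest path:
  1. empty(C) -> (A=2 B=3 C=0)
  2. pour(A -> C) -> (A=0 B=3 C=2)
  3. fill(A) -> (A=3 B=3 C=2)
Reached target in 3 moves.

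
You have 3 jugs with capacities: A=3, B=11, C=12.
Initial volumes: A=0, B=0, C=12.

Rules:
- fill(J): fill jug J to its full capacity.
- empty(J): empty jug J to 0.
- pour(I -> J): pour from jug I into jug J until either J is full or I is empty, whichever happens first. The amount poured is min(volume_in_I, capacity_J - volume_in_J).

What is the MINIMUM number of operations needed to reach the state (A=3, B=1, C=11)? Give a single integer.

Answer: 5

Derivation:
BFS from (A=0, B=0, C=12). One shortest path:
  1. pour(C -> B) -> (A=0 B=11 C=1)
  2. pour(C -> A) -> (A=1 B=11 C=0)
  3. pour(B -> C) -> (A=1 B=0 C=11)
  4. pour(A -> B) -> (A=0 B=1 C=11)
  5. fill(A) -> (A=3 B=1 C=11)
Reached target in 5 moves.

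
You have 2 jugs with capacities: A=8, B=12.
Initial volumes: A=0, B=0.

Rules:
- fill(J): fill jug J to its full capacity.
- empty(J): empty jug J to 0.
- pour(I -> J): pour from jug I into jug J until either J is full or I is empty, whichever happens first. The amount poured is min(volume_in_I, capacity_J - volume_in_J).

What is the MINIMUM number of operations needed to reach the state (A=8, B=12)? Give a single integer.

Answer: 2

Derivation:
BFS from (A=0, B=0). One shortest path:
  1. fill(A) -> (A=8 B=0)
  2. fill(B) -> (A=8 B=12)
Reached target in 2 moves.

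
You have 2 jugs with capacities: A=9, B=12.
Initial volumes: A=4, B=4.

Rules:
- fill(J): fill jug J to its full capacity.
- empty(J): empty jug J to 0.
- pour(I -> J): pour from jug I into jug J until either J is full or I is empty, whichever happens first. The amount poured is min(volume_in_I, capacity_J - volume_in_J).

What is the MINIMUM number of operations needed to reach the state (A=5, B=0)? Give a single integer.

Answer: 4

Derivation:
BFS from (A=4, B=4). One shortest path:
  1. pour(A -> B) -> (A=0 B=8)
  2. fill(A) -> (A=9 B=8)
  3. pour(A -> B) -> (A=5 B=12)
  4. empty(B) -> (A=5 B=0)
Reached target in 4 moves.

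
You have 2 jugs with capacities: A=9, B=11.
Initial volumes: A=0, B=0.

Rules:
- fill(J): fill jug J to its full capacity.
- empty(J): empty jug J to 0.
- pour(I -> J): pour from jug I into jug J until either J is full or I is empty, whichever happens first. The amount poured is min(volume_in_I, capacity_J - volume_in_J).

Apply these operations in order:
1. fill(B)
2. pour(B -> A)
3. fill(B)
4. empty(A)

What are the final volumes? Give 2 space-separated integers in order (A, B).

Answer: 0 11

Derivation:
Step 1: fill(B) -> (A=0 B=11)
Step 2: pour(B -> A) -> (A=9 B=2)
Step 3: fill(B) -> (A=9 B=11)
Step 4: empty(A) -> (A=0 B=11)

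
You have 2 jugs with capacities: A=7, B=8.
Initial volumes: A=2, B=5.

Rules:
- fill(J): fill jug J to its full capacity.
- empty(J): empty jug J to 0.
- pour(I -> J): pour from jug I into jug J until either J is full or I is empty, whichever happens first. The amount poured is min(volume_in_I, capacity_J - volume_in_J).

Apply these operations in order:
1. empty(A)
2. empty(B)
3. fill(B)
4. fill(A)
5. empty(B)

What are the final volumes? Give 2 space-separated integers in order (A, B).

Step 1: empty(A) -> (A=0 B=5)
Step 2: empty(B) -> (A=0 B=0)
Step 3: fill(B) -> (A=0 B=8)
Step 4: fill(A) -> (A=7 B=8)
Step 5: empty(B) -> (A=7 B=0)

Answer: 7 0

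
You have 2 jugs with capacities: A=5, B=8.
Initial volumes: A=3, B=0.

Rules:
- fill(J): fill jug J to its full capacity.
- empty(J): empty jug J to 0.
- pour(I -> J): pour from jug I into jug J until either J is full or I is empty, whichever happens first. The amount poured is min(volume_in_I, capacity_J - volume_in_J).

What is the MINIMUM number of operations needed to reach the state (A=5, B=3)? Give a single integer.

BFS from (A=3, B=0). One shortest path:
  1. pour(A -> B) -> (A=0 B=3)
  2. fill(A) -> (A=5 B=3)
Reached target in 2 moves.

Answer: 2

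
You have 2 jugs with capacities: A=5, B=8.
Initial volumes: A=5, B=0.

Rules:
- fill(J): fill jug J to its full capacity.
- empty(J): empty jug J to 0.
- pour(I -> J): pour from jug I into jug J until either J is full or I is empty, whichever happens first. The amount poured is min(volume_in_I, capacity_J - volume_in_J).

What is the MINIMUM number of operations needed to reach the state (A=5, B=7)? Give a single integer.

BFS from (A=5, B=0). One shortest path:
  1. pour(A -> B) -> (A=0 B=5)
  2. fill(A) -> (A=5 B=5)
  3. pour(A -> B) -> (A=2 B=8)
  4. empty(B) -> (A=2 B=0)
  5. pour(A -> B) -> (A=0 B=2)
  6. fill(A) -> (A=5 B=2)
  7. pour(A -> B) -> (A=0 B=7)
  8. fill(A) -> (A=5 B=7)
Reached target in 8 moves.

Answer: 8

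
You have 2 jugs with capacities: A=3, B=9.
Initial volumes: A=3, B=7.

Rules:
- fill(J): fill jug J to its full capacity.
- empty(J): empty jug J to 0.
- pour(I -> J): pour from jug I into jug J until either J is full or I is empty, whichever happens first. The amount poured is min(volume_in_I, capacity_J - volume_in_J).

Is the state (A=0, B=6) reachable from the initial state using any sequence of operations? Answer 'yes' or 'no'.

Answer: yes

Derivation:
BFS from (A=3, B=7):
  1. empty(A) -> (A=0 B=7)
  2. fill(B) -> (A=0 B=9)
  3. pour(B -> A) -> (A=3 B=6)
  4. empty(A) -> (A=0 B=6)
Target reached → yes.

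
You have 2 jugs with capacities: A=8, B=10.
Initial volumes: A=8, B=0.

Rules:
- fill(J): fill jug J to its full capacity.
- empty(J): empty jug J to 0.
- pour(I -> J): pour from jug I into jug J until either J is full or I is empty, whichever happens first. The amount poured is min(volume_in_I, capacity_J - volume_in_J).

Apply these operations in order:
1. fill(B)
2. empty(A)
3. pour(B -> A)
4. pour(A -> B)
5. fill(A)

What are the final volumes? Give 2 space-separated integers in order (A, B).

Answer: 8 10

Derivation:
Step 1: fill(B) -> (A=8 B=10)
Step 2: empty(A) -> (A=0 B=10)
Step 3: pour(B -> A) -> (A=8 B=2)
Step 4: pour(A -> B) -> (A=0 B=10)
Step 5: fill(A) -> (A=8 B=10)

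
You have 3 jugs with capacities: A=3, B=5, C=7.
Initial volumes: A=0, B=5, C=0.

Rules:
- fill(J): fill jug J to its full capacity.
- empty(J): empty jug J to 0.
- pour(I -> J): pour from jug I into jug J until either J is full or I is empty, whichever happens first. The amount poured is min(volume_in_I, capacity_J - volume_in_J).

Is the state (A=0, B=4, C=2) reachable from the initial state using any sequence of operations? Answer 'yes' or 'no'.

BFS from (A=0, B=5, C=0):
  1. fill(C) -> (A=0 B=5 C=7)
  2. pour(B -> A) -> (A=3 B=2 C=7)
  3. empty(A) -> (A=0 B=2 C=7)
  4. pour(B -> A) -> (A=2 B=0 C=7)
  5. pour(C -> B) -> (A=2 B=5 C=2)
  6. pour(B -> A) -> (A=3 B=4 C=2)
  7. empty(A) -> (A=0 B=4 C=2)
Target reached → yes.

Answer: yes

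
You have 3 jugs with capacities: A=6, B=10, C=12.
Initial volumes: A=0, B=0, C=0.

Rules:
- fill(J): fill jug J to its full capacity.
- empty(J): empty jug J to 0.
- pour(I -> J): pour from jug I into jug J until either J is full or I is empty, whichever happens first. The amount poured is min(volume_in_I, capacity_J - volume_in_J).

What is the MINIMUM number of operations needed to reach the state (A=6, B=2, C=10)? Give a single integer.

Answer: 6

Derivation:
BFS from (A=0, B=0, C=0). One shortest path:
  1. fill(C) -> (A=0 B=0 C=12)
  2. pour(C -> B) -> (A=0 B=10 C=2)
  3. pour(C -> A) -> (A=2 B=10 C=0)
  4. pour(B -> C) -> (A=2 B=0 C=10)
  5. pour(A -> B) -> (A=0 B=2 C=10)
  6. fill(A) -> (A=6 B=2 C=10)
Reached target in 6 moves.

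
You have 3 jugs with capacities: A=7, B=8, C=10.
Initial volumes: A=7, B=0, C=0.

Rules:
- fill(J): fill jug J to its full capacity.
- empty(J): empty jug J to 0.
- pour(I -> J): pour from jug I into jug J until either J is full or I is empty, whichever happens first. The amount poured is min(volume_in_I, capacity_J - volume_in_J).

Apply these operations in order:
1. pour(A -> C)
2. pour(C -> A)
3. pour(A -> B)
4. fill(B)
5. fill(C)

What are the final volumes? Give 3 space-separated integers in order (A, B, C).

Answer: 0 8 10

Derivation:
Step 1: pour(A -> C) -> (A=0 B=0 C=7)
Step 2: pour(C -> A) -> (A=7 B=0 C=0)
Step 3: pour(A -> B) -> (A=0 B=7 C=0)
Step 4: fill(B) -> (A=0 B=8 C=0)
Step 5: fill(C) -> (A=0 B=8 C=10)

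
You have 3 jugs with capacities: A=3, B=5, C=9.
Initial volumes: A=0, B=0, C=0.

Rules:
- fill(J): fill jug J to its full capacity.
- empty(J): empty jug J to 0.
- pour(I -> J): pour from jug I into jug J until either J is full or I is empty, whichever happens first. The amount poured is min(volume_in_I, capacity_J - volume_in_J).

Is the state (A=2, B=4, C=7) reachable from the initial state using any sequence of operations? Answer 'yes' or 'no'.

BFS explored all 176 reachable states.
Reachable set includes: (0,0,0), (0,0,1), (0,0,2), (0,0,3), (0,0,4), (0,0,5), (0,0,6), (0,0,7), (0,0,8), (0,0,9), (0,1,0), (0,1,1) ...
Target (A=2, B=4, C=7) not in reachable set → no.

Answer: no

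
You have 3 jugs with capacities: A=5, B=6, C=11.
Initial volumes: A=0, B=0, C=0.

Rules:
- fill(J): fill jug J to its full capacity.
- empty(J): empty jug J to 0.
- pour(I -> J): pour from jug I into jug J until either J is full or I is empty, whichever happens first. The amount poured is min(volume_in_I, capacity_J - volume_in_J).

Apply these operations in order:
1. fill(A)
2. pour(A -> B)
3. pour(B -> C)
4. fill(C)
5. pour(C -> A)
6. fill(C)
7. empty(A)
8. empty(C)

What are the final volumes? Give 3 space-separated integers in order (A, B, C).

Answer: 0 0 0

Derivation:
Step 1: fill(A) -> (A=5 B=0 C=0)
Step 2: pour(A -> B) -> (A=0 B=5 C=0)
Step 3: pour(B -> C) -> (A=0 B=0 C=5)
Step 4: fill(C) -> (A=0 B=0 C=11)
Step 5: pour(C -> A) -> (A=5 B=0 C=6)
Step 6: fill(C) -> (A=5 B=0 C=11)
Step 7: empty(A) -> (A=0 B=0 C=11)
Step 8: empty(C) -> (A=0 B=0 C=0)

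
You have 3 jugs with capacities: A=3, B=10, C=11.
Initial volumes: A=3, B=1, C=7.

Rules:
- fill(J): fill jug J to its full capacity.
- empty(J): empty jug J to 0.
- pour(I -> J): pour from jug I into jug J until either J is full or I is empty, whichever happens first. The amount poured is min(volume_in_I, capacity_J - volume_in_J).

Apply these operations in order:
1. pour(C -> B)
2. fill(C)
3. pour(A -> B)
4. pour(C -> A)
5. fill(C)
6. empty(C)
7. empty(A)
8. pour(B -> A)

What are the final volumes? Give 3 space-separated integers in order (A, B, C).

Answer: 3 7 0

Derivation:
Step 1: pour(C -> B) -> (A=3 B=8 C=0)
Step 2: fill(C) -> (A=3 B=8 C=11)
Step 3: pour(A -> B) -> (A=1 B=10 C=11)
Step 4: pour(C -> A) -> (A=3 B=10 C=9)
Step 5: fill(C) -> (A=3 B=10 C=11)
Step 6: empty(C) -> (A=3 B=10 C=0)
Step 7: empty(A) -> (A=0 B=10 C=0)
Step 8: pour(B -> A) -> (A=3 B=7 C=0)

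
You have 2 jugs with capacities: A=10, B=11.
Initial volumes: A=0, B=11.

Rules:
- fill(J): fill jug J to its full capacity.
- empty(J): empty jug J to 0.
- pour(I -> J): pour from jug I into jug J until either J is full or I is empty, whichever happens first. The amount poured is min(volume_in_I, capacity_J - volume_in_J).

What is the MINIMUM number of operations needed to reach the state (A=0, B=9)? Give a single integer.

Answer: 7

Derivation:
BFS from (A=0, B=11). One shortest path:
  1. fill(A) -> (A=10 B=11)
  2. empty(B) -> (A=10 B=0)
  3. pour(A -> B) -> (A=0 B=10)
  4. fill(A) -> (A=10 B=10)
  5. pour(A -> B) -> (A=9 B=11)
  6. empty(B) -> (A=9 B=0)
  7. pour(A -> B) -> (A=0 B=9)
Reached target in 7 moves.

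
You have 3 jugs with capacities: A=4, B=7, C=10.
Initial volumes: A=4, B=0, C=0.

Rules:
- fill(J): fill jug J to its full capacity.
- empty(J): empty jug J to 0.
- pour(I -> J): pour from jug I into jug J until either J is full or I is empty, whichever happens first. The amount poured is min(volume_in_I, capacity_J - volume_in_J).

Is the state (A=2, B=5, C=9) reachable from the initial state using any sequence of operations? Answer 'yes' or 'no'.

Answer: no

Derivation:
BFS explored all 278 reachable states.
Reachable set includes: (0,0,0), (0,0,1), (0,0,2), (0,0,3), (0,0,4), (0,0,5), (0,0,6), (0,0,7), (0,0,8), (0,0,9), (0,0,10), (0,1,0) ...
Target (A=2, B=5, C=9) not in reachable set → no.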